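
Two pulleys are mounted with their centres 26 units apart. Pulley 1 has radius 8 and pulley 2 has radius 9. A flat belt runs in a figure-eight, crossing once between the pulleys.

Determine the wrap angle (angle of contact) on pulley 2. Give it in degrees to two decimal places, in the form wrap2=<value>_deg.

wrap2=261.66_deg

crossed belt: β = asin((r1+r2)/C) = asin(17/26) = 40.8322°
wrap1 = wrap2 = π + 2β = 261.6644°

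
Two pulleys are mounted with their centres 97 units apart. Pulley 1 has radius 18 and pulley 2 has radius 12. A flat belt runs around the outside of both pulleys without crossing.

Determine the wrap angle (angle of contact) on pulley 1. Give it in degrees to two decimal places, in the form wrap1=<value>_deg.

open belt: β = asin((r2−r1)/C) = asin(-6/97) = -3.5463°
wrap1 = π − 2β = 187.0927°
wrap2 = π + 2β = 172.9073°

wrap1=187.09_deg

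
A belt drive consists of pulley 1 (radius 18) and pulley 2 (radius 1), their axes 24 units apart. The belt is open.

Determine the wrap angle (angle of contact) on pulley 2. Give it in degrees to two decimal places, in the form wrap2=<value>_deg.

open belt: β = asin((r2−r1)/C) = asin(-17/24) = -45.0995°
wrap1 = π − 2β = 270.1989°
wrap2 = π + 2β = 89.8011°

wrap2=89.80_deg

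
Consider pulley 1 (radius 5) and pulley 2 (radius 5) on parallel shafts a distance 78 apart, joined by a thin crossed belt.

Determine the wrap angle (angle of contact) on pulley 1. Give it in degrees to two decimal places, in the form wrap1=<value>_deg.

crossed belt: β = asin((r1+r2)/C) = asin(10/78) = 7.3659°
wrap1 = wrap2 = π + 2β = 194.7318°

wrap1=194.73_deg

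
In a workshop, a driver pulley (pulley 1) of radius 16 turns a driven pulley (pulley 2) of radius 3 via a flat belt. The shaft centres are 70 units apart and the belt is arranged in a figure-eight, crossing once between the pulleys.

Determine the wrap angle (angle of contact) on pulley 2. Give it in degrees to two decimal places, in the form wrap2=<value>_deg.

crossed belt: β = asin((r1+r2)/C) = asin(19/70) = 15.7493°
wrap1 = wrap2 = π + 2β = 211.4986°

wrap2=211.50_deg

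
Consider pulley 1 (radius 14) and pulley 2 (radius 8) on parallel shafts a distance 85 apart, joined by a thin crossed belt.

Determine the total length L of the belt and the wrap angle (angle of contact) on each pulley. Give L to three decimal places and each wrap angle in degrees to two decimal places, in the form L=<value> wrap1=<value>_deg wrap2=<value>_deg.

L=244.842 wrap1=210.00_deg wrap2=210.00_deg

crossed belt: β = asin((r1+r2)/C) = asin(22/85) = 15.0003°
wrap1 = wrap2 = π + 2β = 210.0005°
tangent length = C·cosβ = 82.1036
L = (r1+r2)·wrap + 2·C·cosβ = 22·3.6652 + 2·82.1036 = 244.8416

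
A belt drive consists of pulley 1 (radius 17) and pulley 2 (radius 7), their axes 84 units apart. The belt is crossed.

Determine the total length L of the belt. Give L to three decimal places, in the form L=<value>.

L=250.303

crossed belt: β = asin((r1+r2)/C) = asin(24/84) = 16.6015°
wrap1 = wrap2 = π + 2β = 213.2031°
tangent length = C·cosβ = 80.4984
L = (r1+r2)·wrap + 2·C·cosβ = 24·3.7211 + 2·80.4984 = 250.3032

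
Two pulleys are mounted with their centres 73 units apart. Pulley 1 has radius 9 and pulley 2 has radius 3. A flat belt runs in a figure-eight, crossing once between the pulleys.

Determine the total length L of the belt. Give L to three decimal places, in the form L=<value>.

L=185.676

crossed belt: β = asin((r1+r2)/C) = asin(12/73) = 9.4614°
wrap1 = wrap2 = π + 2β = 198.9229°
tangent length = C·cosβ = 72.0069
L = (r1+r2)·wrap + 2·C·cosβ = 12·3.4719 + 2·72.0069 = 185.6762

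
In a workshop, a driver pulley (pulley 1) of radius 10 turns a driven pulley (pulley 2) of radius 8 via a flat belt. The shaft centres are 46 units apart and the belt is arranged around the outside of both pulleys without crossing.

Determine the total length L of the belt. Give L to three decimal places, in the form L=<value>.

L=148.636

open belt: β = asin((r2−r1)/C) = asin(-2/46) = -2.4919°
wrap1 = π − 2β = 184.9838°
wrap2 = π + 2β = 175.0162°
tangent length = C·cosβ = 45.9565
L = r1·wrap1 + r2·wrap2 + 2·C·cosβ = 10·3.2286 + 8·3.0546 + 2·45.9565 = 148.6356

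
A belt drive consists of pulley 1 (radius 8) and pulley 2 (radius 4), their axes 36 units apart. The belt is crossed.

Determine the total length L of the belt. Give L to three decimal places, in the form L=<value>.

crossed belt: β = asin((r1+r2)/C) = asin(12/36) = 19.4712°
wrap1 = wrap2 = π + 2β = 218.9424°
tangent length = C·cosβ = 33.9411
L = (r1+r2)·wrap + 2·C·cosβ = 12·3.8213 + 2·33.9411 = 113.7374

L=113.737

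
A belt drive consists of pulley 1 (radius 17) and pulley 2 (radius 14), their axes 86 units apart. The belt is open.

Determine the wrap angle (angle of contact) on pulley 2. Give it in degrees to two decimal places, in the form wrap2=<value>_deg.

open belt: β = asin((r2−r1)/C) = asin(-3/86) = -1.9991°
wrap1 = π − 2β = 183.9982°
wrap2 = π + 2β = 176.0018°

wrap2=176.00_deg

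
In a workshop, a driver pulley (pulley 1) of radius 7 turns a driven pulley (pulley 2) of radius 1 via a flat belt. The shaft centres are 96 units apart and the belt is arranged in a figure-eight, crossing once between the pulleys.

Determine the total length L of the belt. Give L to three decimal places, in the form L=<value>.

crossed belt: β = asin((r1+r2)/C) = asin(8/96) = 4.7802°
wrap1 = wrap2 = π + 2β = 189.5604°
tangent length = C·cosβ = 95.6661
L = (r1+r2)·wrap + 2·C·cosβ = 8·3.3085 + 2·95.6661 = 217.7998

L=217.800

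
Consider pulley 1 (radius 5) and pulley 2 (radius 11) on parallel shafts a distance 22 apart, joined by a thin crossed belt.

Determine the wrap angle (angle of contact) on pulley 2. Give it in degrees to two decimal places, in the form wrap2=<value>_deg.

crossed belt: β = asin((r1+r2)/C) = asin(16/22) = 46.6582°
wrap1 = wrap2 = π + 2β = 273.3165°

wrap2=273.32_deg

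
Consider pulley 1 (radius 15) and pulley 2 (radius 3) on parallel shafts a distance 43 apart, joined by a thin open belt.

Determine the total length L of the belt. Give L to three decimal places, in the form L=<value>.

open belt: β = asin((r2−r1)/C) = asin(-12/43) = -16.2047°
wrap1 = π − 2β = 212.4094°
wrap2 = π + 2β = 147.5906°
tangent length = C·cosβ = 41.2916
L = r1·wrap1 + r2·wrap2 + 2·C·cosβ = 15·3.7072 + 3·2.5759 + 2·41.2916 = 145.9198

L=145.920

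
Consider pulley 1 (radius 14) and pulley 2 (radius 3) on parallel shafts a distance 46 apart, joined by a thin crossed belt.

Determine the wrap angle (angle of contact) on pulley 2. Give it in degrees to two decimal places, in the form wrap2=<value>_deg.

wrap2=223.38_deg

crossed belt: β = asin((r1+r2)/C) = asin(17/46) = 21.6888°
wrap1 = wrap2 = π + 2β = 223.3776°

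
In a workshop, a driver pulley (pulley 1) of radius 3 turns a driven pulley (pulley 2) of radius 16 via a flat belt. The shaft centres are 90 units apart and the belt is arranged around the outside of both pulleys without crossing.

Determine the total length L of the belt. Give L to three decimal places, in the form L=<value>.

L=241.571

open belt: β = asin((r2−r1)/C) = asin(13/90) = 8.3051°
wrap1 = π − 2β = 163.3898°
wrap2 = π + 2β = 196.6102°
tangent length = C·cosβ = 89.0562
L = r1·wrap1 + r2·wrap2 + 2·C·cosβ = 3·2.8517 + 16·3.4315 + 2·89.0562 = 241.5713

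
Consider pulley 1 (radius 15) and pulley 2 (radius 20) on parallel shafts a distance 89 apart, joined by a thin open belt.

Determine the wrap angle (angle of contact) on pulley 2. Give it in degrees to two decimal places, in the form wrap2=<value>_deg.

open belt: β = asin((r2−r1)/C) = asin(5/89) = 3.2206°
wrap1 = π − 2β = 173.5589°
wrap2 = π + 2β = 186.4411°

wrap2=186.44_deg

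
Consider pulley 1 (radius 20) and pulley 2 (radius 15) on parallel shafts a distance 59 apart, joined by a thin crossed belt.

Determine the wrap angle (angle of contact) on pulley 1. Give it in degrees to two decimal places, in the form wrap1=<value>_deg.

crossed belt: β = asin((r1+r2)/C) = asin(35/59) = 36.3859°
wrap1 = wrap2 = π + 2β = 252.7717°

wrap1=252.77_deg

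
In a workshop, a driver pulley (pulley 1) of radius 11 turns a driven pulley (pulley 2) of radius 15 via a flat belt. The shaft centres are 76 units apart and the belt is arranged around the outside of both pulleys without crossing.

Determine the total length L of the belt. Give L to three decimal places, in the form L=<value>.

L=233.892

open belt: β = asin((r2−r1)/C) = asin(4/76) = 3.0170°
wrap1 = π − 2β = 173.9661°
wrap2 = π + 2β = 186.0339°
tangent length = C·cosβ = 75.8947
L = r1·wrap1 + r2·wrap2 + 2·C·cosβ = 11·3.0363 + 15·3.2469 + 2·75.8947 = 233.8920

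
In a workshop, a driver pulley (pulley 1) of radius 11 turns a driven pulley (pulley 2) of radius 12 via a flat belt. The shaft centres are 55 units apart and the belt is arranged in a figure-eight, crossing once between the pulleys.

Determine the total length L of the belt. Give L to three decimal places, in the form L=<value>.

crossed belt: β = asin((r1+r2)/C) = asin(23/55) = 24.7199°
wrap1 = wrap2 = π + 2β = 229.4397°
tangent length = C·cosβ = 49.9600
L = (r1+r2)·wrap + 2·C·cosβ = 23·4.0045 + 2·49.9600 = 192.0230

L=192.023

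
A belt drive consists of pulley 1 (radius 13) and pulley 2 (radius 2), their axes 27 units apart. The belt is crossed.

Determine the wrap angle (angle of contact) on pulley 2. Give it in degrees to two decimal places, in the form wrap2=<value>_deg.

wrap2=247.50_deg

crossed belt: β = asin((r1+r2)/C) = asin(15/27) = 33.7490°
wrap1 = wrap2 = π + 2β = 247.4980°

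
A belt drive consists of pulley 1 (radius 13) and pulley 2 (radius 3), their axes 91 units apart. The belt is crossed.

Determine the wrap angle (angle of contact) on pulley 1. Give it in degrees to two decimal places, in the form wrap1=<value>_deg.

crossed belt: β = asin((r1+r2)/C) = asin(16/91) = 10.1266°
wrap1 = wrap2 = π + 2β = 200.2532°

wrap1=200.25_deg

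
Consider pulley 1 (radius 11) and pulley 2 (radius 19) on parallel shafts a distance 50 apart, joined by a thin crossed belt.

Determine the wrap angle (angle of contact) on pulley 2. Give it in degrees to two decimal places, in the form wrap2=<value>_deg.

crossed belt: β = asin((r1+r2)/C) = asin(30/50) = 36.8699°
wrap1 = wrap2 = π + 2β = 253.7398°

wrap2=253.74_deg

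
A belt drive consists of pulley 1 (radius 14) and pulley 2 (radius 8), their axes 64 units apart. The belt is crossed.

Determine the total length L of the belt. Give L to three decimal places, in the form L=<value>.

crossed belt: β = asin((r1+r2)/C) = asin(22/64) = 20.1055°
wrap1 = wrap2 = π + 2β = 220.2110°
tangent length = C·cosβ = 60.0999
L = (r1+r2)·wrap + 2·C·cosβ = 22·3.8434 + 2·60.0999 = 204.7548

L=204.755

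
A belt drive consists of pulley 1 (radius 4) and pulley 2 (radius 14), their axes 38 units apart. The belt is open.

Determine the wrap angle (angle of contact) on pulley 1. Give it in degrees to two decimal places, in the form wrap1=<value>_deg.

wrap1=149.48_deg

open belt: β = asin((r2−r1)/C) = asin(10/38) = 15.2575°
wrap1 = π − 2β = 149.4850°
wrap2 = π + 2β = 210.5150°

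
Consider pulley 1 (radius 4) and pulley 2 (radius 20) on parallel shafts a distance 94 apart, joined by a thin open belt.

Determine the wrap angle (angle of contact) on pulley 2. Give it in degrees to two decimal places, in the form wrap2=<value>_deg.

open belt: β = asin((r2−r1)/C) = asin(16/94) = 9.8002°
wrap1 = π − 2β = 160.3996°
wrap2 = π + 2β = 199.6004°

wrap2=199.60_deg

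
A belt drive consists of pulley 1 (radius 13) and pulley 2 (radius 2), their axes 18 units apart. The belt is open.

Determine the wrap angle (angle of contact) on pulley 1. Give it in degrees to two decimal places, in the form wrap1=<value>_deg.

wrap1=255.34_deg

open belt: β = asin((r2−r1)/C) = asin(-11/18) = -37.6699°
wrap1 = π − 2β = 255.3398°
wrap2 = π + 2β = 104.6602°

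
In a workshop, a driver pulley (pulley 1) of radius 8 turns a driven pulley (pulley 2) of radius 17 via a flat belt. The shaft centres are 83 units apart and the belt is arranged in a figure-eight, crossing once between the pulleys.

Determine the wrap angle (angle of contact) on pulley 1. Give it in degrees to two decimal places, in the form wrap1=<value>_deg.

crossed belt: β = asin((r1+r2)/C) = asin(25/83) = 17.5300°
wrap1 = wrap2 = π + 2β = 215.0600°

wrap1=215.06_deg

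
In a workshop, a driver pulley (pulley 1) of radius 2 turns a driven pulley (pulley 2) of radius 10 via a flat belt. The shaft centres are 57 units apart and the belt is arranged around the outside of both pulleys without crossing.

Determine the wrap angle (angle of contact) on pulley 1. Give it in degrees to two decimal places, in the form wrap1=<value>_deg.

wrap1=163.86_deg

open belt: β = asin((r2−r1)/C) = asin(8/57) = 8.0682°
wrap1 = π − 2β = 163.8637°
wrap2 = π + 2β = 196.1363°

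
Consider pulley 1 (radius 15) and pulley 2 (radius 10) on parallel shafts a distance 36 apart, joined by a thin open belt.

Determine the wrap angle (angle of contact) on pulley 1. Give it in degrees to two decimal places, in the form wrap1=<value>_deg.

open belt: β = asin((r2−r1)/C) = asin(-5/36) = -7.9836°
wrap1 = π − 2β = 195.9671°
wrap2 = π + 2β = 164.0329°

wrap1=195.97_deg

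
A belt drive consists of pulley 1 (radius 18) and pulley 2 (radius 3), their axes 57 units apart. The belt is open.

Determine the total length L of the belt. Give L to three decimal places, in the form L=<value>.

open belt: β = asin((r2−r1)/C) = asin(-15/57) = -15.2575°
wrap1 = π − 2β = 210.5150°
wrap2 = π + 2β = 149.4850°
tangent length = C·cosβ = 54.9909
L = r1·wrap1 + r2·wrap2 + 2·C·cosβ = 18·3.6742 + 3·2.6090 + 2·54.9909 = 183.9441

L=183.944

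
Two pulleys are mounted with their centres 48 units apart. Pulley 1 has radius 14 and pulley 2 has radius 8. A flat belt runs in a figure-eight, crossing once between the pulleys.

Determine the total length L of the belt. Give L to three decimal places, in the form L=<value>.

crossed belt: β = asin((r1+r2)/C) = asin(22/48) = 27.2796°
wrap1 = wrap2 = π + 2β = 234.5592°
tangent length = C·cosβ = 42.6615
L = (r1+r2)·wrap + 2·C·cosβ = 22·4.0938 + 2·42.6615 = 175.3872

L=175.387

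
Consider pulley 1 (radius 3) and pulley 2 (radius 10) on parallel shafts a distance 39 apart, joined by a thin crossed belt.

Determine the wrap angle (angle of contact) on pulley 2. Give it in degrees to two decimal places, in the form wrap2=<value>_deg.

wrap2=218.94_deg

crossed belt: β = asin((r1+r2)/C) = asin(13/39) = 19.4712°
wrap1 = wrap2 = π + 2β = 218.9424°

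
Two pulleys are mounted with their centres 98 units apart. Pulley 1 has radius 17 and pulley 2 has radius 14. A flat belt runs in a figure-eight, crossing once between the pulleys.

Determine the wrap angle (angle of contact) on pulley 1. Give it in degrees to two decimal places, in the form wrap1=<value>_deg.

wrap1=216.88_deg

crossed belt: β = asin((r1+r2)/C) = asin(31/98) = 18.4409°
wrap1 = wrap2 = π + 2β = 216.8818°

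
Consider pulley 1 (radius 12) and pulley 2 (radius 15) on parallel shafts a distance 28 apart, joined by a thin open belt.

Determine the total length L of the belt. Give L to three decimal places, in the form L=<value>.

L=141.145

open belt: β = asin((r2−r1)/C) = asin(3/28) = 6.1506°
wrap1 = π − 2β = 167.6987°
wrap2 = π + 2β = 192.3013°
tangent length = C·cosβ = 27.8388
L = r1·wrap1 + r2·wrap2 + 2·C·cosβ = 12·2.9269 + 15·3.3563 + 2·27.8388 = 141.1447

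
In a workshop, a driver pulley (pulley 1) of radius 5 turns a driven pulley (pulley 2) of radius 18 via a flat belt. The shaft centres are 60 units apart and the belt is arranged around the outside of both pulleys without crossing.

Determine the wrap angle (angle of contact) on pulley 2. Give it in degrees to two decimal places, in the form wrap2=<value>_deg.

open belt: β = asin((r2−r1)/C) = asin(13/60) = 12.5133°
wrap1 = π − 2β = 154.9733°
wrap2 = π + 2β = 205.0267°

wrap2=205.03_deg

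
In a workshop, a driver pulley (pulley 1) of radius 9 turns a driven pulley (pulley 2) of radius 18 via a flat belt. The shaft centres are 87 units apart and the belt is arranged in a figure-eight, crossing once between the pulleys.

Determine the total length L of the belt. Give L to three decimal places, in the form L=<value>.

L=267.272

crossed belt: β = asin((r1+r2)/C) = asin(27/87) = 18.0800°
wrap1 = wrap2 = π + 2β = 216.1600°
tangent length = C·cosβ = 82.7043
L = (r1+r2)·wrap + 2·C·cosβ = 27·3.7727 + 2·82.7043 = 267.2716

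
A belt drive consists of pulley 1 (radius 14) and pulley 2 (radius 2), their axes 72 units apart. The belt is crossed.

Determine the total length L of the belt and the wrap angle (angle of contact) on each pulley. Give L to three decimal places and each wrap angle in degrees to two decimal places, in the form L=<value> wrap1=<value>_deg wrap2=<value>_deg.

L=197.836 wrap1=205.68_deg wrap2=205.68_deg

crossed belt: β = asin((r1+r2)/C) = asin(16/72) = 12.8396°
wrap1 = wrap2 = π + 2β = 205.6792°
tangent length = C·cosβ = 70.1997
L = (r1+r2)·wrap + 2·C·cosβ = 16·3.5898 + 2·70.1997 = 197.8359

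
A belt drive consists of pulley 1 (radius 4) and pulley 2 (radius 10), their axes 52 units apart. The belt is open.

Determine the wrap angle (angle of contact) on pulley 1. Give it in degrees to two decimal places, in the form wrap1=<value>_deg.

open belt: β = asin((r2−r1)/C) = asin(6/52) = 6.6258°
wrap1 = π − 2β = 166.7484°
wrap2 = π + 2β = 193.2516°

wrap1=166.75_deg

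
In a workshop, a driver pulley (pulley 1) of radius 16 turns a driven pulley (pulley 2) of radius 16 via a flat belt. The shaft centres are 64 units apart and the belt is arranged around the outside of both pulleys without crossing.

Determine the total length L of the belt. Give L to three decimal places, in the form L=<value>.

L=228.531

open belt: β = asin((r2−r1)/C) = asin(0/64) = 0.0000°
wrap1 = π − 2β = 180.0000°
wrap2 = π + 2β = 180.0000°
tangent length = C·cosβ = 64.0000
L = r1·wrap1 + r2·wrap2 + 2·C·cosβ = 16·3.1416 + 16·3.1416 + 2·64.0000 = 228.5310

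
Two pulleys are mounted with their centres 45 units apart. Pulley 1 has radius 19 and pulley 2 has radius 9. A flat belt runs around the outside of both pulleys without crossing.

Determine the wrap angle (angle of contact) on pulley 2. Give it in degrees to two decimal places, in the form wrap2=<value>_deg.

wrap2=154.32_deg

open belt: β = asin((r2−r1)/C) = asin(-10/45) = -12.8396°
wrap1 = π − 2β = 205.6792°
wrap2 = π + 2β = 154.3208°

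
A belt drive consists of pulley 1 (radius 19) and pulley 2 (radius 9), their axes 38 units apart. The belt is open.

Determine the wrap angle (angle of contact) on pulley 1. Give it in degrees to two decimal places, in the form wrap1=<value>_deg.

open belt: β = asin((r2−r1)/C) = asin(-10/38) = -15.2575°
wrap1 = π − 2β = 210.5150°
wrap2 = π + 2β = 149.4850°

wrap1=210.52_deg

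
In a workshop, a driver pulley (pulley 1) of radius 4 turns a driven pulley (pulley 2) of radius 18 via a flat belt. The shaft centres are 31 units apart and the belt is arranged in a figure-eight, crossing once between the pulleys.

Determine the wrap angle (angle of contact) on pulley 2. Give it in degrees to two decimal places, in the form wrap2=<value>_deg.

wrap2=270.42_deg

crossed belt: β = asin((r1+r2)/C) = asin(22/31) = 45.2087°
wrap1 = wrap2 = π + 2β = 270.4174°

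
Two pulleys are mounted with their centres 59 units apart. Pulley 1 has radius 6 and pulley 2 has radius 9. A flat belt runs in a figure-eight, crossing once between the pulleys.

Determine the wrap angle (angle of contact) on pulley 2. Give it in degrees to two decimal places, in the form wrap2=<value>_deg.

crossed belt: β = asin((r1+r2)/C) = asin(15/59) = 14.7284°
wrap1 = wrap2 = π + 2β = 209.4568°

wrap2=209.46_deg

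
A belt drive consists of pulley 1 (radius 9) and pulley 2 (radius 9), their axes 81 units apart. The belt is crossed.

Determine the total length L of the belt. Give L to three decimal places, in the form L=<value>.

crossed belt: β = asin((r1+r2)/C) = asin(18/81) = 12.8396°
wrap1 = wrap2 = π + 2β = 205.6792°
tangent length = C·cosβ = 78.9747
L = (r1+r2)·wrap + 2·C·cosβ = 18·3.5898 + 2·78.9747 = 222.5654

L=222.565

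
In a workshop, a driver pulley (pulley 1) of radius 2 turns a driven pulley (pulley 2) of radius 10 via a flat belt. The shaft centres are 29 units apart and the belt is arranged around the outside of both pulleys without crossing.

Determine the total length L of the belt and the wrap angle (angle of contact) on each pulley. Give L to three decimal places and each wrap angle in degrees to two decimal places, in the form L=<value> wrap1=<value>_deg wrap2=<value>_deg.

open belt: β = asin((r2−r1)/C) = asin(8/29) = 16.0134°
wrap1 = π − 2β = 147.9732°
wrap2 = π + 2β = 212.0268°
tangent length = C·cosβ = 27.8747
L = r1·wrap1 + r2·wrap2 + 2·C·cosβ = 2·2.5826 + 10·3.7006 + 2·27.8747 = 97.9203

L=97.920 wrap1=147.97_deg wrap2=212.03_deg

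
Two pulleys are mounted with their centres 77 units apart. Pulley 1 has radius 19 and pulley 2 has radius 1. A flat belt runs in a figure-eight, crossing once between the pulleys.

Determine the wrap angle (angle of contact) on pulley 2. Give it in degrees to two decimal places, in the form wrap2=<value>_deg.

crossed belt: β = asin((r1+r2)/C) = asin(20/77) = 15.0547°
wrap1 = wrap2 = π + 2β = 210.1093°

wrap2=210.11_deg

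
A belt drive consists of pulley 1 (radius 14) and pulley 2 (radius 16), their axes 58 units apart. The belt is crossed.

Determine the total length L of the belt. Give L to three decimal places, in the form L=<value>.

crossed belt: β = asin((r1+r2)/C) = asin(30/58) = 31.1474°
wrap1 = wrap2 = π + 2β = 242.2948°
tangent length = C·cosβ = 49.6387
L = (r1+r2)·wrap + 2·C·cosβ = 30·4.2288 + 2·49.6387 = 226.1426

L=226.143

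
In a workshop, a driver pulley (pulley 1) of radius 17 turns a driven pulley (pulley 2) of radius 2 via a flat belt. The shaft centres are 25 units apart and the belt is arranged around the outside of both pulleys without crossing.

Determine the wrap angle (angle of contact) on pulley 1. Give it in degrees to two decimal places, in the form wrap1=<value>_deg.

open belt: β = asin((r2−r1)/C) = asin(-15/25) = -36.8699°
wrap1 = π − 2β = 253.7398°
wrap2 = π + 2β = 106.2602°

wrap1=253.74_deg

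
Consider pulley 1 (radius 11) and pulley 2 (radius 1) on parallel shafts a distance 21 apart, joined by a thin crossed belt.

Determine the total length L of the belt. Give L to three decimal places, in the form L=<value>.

L=86.764

crossed belt: β = asin((r1+r2)/C) = asin(12/21) = 34.8499°
wrap1 = wrap2 = π + 2β = 249.6998°
tangent length = C·cosβ = 17.2337
L = (r1+r2)·wrap + 2·C·cosβ = 12·4.3581 + 2·17.2337 = 86.7644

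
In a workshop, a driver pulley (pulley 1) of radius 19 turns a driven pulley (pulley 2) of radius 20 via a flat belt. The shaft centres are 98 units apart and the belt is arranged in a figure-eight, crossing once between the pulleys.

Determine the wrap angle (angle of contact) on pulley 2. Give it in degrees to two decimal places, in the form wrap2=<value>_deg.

crossed belt: β = asin((r1+r2)/C) = asin(39/98) = 23.4507°
wrap1 = wrap2 = π + 2β = 226.9013°

wrap2=226.90_deg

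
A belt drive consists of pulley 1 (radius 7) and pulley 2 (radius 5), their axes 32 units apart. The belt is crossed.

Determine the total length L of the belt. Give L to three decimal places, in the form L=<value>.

L=106.254

crossed belt: β = asin((r1+r2)/C) = asin(12/32) = 22.0243°
wrap1 = wrap2 = π + 2β = 224.0486°
tangent length = C·cosβ = 29.6648
L = (r1+r2)·wrap + 2·C·cosβ = 12·3.9104 + 2·29.6648 = 106.2542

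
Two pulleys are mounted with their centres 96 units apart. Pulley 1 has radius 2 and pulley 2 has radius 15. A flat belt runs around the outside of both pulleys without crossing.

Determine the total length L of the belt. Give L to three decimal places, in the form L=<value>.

L=247.170

open belt: β = asin((r2−r1)/C) = asin(13/96) = 7.7827°
wrap1 = π − 2β = 164.4346°
wrap2 = π + 2β = 195.5654°
tangent length = C·cosβ = 95.1157
L = r1·wrap1 + r2·wrap2 + 2·C·cosβ = 2·2.8699 + 15·3.4133 + 2·95.1157 = 247.1702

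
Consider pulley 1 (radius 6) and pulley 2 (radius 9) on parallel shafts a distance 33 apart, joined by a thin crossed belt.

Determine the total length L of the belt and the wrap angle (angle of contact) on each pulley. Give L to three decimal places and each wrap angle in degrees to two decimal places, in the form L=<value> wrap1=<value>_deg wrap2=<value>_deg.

crossed belt: β = asin((r1+r2)/C) = asin(15/33) = 27.0357°
wrap1 = wrap2 = π + 2β = 234.0714°
tangent length = C·cosβ = 29.3939
L = (r1+r2)·wrap + 2·C·cosβ = 15·4.0853 + 2·29.3939 = 120.0675

L=120.067 wrap1=234.07_deg wrap2=234.07_deg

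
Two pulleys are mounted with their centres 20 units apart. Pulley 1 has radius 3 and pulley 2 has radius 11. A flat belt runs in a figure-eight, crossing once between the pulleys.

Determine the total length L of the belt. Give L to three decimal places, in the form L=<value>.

crossed belt: β = asin((r1+r2)/C) = asin(14/20) = 44.4270°
wrap1 = wrap2 = π + 2β = 268.8540°
tangent length = C·cosβ = 14.2829
L = (r1+r2)·wrap + 2·C·cosβ = 14·4.6924 + 2·14.2829 = 94.2591

L=94.259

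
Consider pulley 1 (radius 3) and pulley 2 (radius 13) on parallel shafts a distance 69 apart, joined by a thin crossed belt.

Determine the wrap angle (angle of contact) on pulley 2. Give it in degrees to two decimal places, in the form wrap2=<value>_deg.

wrap2=206.82_deg

crossed belt: β = asin((r1+r2)/C) = asin(16/69) = 13.4080°
wrap1 = wrap2 = π + 2β = 206.8160°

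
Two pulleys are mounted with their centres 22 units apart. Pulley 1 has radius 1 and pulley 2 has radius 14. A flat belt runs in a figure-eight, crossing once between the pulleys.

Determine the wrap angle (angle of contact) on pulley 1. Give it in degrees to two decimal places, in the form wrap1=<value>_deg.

wrap1=265.97_deg

crossed belt: β = asin((r1+r2)/C) = asin(15/22) = 42.9859°
wrap1 = wrap2 = π + 2β = 265.9718°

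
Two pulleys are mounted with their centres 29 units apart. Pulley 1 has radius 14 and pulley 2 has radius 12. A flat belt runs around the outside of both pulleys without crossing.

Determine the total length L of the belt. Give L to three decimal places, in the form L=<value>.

L=139.819

open belt: β = asin((r2−r1)/C) = asin(-2/29) = -3.9546°
wrap1 = π − 2β = 187.9091°
wrap2 = π + 2β = 172.0909°
tangent length = C·cosβ = 28.9310
L = r1·wrap1 + r2·wrap2 + 2·C·cosβ = 14·3.2796 + 12·3.0036 + 2·28.9310 = 139.8194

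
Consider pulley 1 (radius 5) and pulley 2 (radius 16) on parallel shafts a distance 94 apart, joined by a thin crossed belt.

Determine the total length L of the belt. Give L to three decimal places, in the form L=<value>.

L=258.685

crossed belt: β = asin((r1+r2)/C) = asin(21/94) = 12.9091°
wrap1 = wrap2 = π + 2β = 205.8181°
tangent length = C·cosβ = 91.6242
L = (r1+r2)·wrap + 2·C·cosβ = 21·3.5922 + 2·91.6242 = 258.6847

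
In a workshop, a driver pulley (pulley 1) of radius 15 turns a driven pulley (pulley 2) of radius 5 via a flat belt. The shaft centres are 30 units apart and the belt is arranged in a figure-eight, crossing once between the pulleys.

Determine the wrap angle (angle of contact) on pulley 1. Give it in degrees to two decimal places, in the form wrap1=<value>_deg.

crossed belt: β = asin((r1+r2)/C) = asin(20/30) = 41.8103°
wrap1 = wrap2 = π + 2β = 263.6206°

wrap1=263.62_deg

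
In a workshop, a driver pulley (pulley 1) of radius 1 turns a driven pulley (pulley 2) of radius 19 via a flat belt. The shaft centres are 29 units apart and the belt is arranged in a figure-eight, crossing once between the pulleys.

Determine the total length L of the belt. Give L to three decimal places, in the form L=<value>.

crossed belt: β = asin((r1+r2)/C) = asin(20/29) = 43.6028°
wrap1 = wrap2 = π + 2β = 267.2056°
tangent length = C·cosβ = 21.0000
L = (r1+r2)·wrap + 2·C·cosβ = 20·4.6636 + 2·21.0000 = 135.2724

L=135.272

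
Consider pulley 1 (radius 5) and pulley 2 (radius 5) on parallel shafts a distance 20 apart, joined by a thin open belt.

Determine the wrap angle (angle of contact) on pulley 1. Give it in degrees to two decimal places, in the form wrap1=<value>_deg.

wrap1=180.00_deg

open belt: β = asin((r2−r1)/C) = asin(0/20) = 0.0000°
wrap1 = π − 2β = 180.0000°
wrap2 = π + 2β = 180.0000°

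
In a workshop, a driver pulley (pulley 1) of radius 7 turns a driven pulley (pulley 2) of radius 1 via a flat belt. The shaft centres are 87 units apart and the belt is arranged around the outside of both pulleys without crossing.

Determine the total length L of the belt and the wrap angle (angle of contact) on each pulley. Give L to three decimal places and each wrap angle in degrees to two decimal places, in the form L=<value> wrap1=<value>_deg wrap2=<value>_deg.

L=199.547 wrap1=187.91_deg wrap2=172.09_deg

open belt: β = asin((r2−r1)/C) = asin(-6/87) = -3.9546°
wrap1 = π − 2β = 187.9091°
wrap2 = π + 2β = 172.0909°
tangent length = C·cosβ = 86.7929
L = r1·wrap1 + r2·wrap2 + 2·C·cosβ = 7·3.2796 + 1·3.0036 + 2·86.7929 = 199.5467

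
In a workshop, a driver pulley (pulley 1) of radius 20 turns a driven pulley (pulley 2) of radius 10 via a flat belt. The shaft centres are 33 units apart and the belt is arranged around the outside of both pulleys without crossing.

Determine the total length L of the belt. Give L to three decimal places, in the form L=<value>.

L=163.302

open belt: β = asin((r2−r1)/C) = asin(-10/33) = -17.6397°
wrap1 = π − 2β = 215.2794°
wrap2 = π + 2β = 144.7206°
tangent length = C·cosβ = 31.4484
L = r1·wrap1 + r2·wrap2 + 2·C·cosβ = 20·3.7573 + 10·2.5259 + 2·31.4484 = 163.3019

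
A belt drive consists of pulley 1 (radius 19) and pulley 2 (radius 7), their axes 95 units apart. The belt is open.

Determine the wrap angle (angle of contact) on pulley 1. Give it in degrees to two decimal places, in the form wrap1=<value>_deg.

open belt: β = asin((r2−r1)/C) = asin(-12/95) = -7.2567°
wrap1 = π − 2β = 194.5135°
wrap2 = π + 2β = 165.4865°

wrap1=194.51_deg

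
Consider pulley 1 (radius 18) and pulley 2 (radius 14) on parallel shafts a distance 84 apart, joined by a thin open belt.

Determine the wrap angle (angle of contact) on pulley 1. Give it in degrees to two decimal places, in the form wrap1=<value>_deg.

wrap1=185.46_deg

open belt: β = asin((r2−r1)/C) = asin(-4/84) = -2.7294°
wrap1 = π − 2β = 185.4588°
wrap2 = π + 2β = 174.5412°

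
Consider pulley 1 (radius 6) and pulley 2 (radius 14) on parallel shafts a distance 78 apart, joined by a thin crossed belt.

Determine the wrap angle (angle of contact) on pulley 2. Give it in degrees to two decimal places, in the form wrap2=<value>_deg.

wrap2=209.71_deg

crossed belt: β = asin((r1+r2)/C) = asin(20/78) = 14.8572°
wrap1 = wrap2 = π + 2β = 209.7143°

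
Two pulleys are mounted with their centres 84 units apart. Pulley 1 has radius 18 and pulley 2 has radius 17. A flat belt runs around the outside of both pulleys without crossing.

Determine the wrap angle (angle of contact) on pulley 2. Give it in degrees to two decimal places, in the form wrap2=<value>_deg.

wrap2=178.64_deg

open belt: β = asin((r2−r1)/C) = asin(-1/84) = -0.6821°
wrap1 = π − 2β = 181.3642°
wrap2 = π + 2β = 178.6358°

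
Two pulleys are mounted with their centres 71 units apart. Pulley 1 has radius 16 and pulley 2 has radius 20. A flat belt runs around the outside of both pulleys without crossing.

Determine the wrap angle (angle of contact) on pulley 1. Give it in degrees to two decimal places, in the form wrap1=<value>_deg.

wrap1=173.54_deg

open belt: β = asin((r2−r1)/C) = asin(4/71) = 3.2296°
wrap1 = π − 2β = 173.5407°
wrap2 = π + 2β = 186.4593°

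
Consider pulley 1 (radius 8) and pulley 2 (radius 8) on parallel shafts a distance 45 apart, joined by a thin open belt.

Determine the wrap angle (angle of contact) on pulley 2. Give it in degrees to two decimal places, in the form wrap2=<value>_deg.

wrap2=180.00_deg

open belt: β = asin((r2−r1)/C) = asin(0/45) = 0.0000°
wrap1 = π − 2β = 180.0000°
wrap2 = π + 2β = 180.0000°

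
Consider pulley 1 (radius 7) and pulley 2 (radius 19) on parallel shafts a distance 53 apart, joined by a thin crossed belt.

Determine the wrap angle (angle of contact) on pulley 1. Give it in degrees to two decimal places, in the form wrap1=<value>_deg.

crossed belt: β = asin((r1+r2)/C) = asin(26/53) = 29.3778°
wrap1 = wrap2 = π + 2β = 238.7556°

wrap1=238.76_deg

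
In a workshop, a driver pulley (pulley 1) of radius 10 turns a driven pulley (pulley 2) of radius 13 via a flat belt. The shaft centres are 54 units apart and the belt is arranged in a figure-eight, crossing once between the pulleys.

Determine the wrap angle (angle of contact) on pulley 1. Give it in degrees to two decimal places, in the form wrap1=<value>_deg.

wrap1=230.42_deg

crossed belt: β = asin((r1+r2)/C) = asin(23/54) = 25.2093°
wrap1 = wrap2 = π + 2β = 230.4186°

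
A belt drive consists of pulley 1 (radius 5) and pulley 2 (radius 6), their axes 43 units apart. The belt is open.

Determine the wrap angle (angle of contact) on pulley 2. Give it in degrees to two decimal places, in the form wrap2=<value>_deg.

wrap2=182.67_deg

open belt: β = asin((r2−r1)/C) = asin(1/43) = 1.3326°
wrap1 = π − 2β = 177.3348°
wrap2 = π + 2β = 182.6652°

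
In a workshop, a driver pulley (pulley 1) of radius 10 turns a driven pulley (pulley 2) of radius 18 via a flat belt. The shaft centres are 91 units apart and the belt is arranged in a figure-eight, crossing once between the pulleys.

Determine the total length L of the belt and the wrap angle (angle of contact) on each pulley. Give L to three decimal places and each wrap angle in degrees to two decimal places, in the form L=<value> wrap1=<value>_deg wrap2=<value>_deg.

crossed belt: β = asin((r1+r2)/C) = asin(28/91) = 17.9202°
wrap1 = wrap2 = π + 2β = 215.8404°
tangent length = C·cosβ = 86.5852
L = (r1+r2)·wrap + 2·C·cosβ = 28·3.7671 + 2·86.5852 = 278.6500

L=278.650 wrap1=215.84_deg wrap2=215.84_deg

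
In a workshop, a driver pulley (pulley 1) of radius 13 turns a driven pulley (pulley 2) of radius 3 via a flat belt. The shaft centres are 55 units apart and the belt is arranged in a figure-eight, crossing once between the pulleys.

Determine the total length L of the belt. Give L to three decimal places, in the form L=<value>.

crossed belt: β = asin((r1+r2)/C) = asin(16/55) = 16.9124°
wrap1 = wrap2 = π + 2β = 213.8248°
tangent length = C·cosβ = 52.6213
L = (r1+r2)·wrap + 2·C·cosβ = 16·3.7319 + 2·52.6213 = 164.9537

L=164.954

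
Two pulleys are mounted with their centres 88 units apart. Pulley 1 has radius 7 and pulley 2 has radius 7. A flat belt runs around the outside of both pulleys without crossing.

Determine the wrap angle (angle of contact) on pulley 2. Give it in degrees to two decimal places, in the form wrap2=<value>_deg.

open belt: β = asin((r2−r1)/C) = asin(0/88) = 0.0000°
wrap1 = π − 2β = 180.0000°
wrap2 = π + 2β = 180.0000°

wrap2=180.00_deg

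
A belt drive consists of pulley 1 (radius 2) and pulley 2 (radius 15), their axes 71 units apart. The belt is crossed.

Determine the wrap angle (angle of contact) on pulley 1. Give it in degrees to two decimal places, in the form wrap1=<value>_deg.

wrap1=207.71_deg

crossed belt: β = asin((r1+r2)/C) = asin(17/71) = 13.8533°
wrap1 = wrap2 = π + 2β = 207.7066°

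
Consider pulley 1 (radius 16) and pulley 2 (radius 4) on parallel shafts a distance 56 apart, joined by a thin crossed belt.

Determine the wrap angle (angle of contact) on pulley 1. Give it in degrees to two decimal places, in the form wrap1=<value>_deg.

crossed belt: β = asin((r1+r2)/C) = asin(20/56) = 20.9248°
wrap1 = wrap2 = π + 2β = 221.8497°

wrap1=221.85_deg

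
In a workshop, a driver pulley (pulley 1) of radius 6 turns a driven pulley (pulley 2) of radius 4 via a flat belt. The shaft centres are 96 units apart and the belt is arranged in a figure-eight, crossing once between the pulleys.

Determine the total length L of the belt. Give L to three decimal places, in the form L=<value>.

crossed belt: β = asin((r1+r2)/C) = asin(10/96) = 5.9792°
wrap1 = wrap2 = π + 2β = 191.9583°
tangent length = C·cosβ = 95.4777
L = (r1+r2)·wrap + 2·C·cosβ = 10·3.3503 + 2·95.4777 = 224.4585

L=224.459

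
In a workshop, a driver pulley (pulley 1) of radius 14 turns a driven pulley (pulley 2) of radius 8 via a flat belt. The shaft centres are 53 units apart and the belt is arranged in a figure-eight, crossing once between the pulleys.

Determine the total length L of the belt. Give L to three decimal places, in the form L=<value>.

crossed belt: β = asin((r1+r2)/C) = asin(22/53) = 24.5253°
wrap1 = wrap2 = π + 2β = 229.0505°
tangent length = C·cosβ = 48.2183
L = (r1+r2)·wrap + 2·C·cosβ = 22·3.9977 + 2·48.2183 = 184.3856

L=184.386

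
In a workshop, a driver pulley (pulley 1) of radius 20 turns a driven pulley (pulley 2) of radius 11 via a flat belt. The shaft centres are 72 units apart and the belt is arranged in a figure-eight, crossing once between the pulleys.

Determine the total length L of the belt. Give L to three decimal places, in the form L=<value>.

crossed belt: β = asin((r1+r2)/C) = asin(31/72) = 25.5028°
wrap1 = wrap2 = π + 2β = 231.0056°
tangent length = C·cosβ = 64.9846
L = (r1+r2)·wrap + 2·C·cosβ = 31·4.0318 + 2·64.9846 = 254.9553

L=254.955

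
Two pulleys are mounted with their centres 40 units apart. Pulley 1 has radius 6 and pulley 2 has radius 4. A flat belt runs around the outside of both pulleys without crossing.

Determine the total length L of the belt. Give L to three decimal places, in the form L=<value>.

L=111.516

open belt: β = asin((r2−r1)/C) = asin(-2/40) = -2.8660°
wrap1 = π − 2β = 185.7320°
wrap2 = π + 2β = 174.2680°
tangent length = C·cosβ = 39.9500
L = r1·wrap1 + r2·wrap2 + 2·C·cosβ = 6·3.2416 + 4·3.0416 + 2·39.9500 = 111.5159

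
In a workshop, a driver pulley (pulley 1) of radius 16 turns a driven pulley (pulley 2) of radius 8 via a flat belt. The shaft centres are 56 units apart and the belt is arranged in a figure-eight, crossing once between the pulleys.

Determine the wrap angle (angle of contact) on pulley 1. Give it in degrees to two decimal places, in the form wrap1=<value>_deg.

crossed belt: β = asin((r1+r2)/C) = asin(24/56) = 25.3769°
wrap1 = wrap2 = π + 2β = 230.7539°

wrap1=230.75_deg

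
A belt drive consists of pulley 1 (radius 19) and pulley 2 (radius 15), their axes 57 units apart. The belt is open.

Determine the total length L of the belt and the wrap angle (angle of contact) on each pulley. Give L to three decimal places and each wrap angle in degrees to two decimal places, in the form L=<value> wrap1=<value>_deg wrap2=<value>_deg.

L=221.095 wrap1=188.05_deg wrap2=171.95_deg

open belt: β = asin((r2−r1)/C) = asin(-4/57) = -4.0241°
wrap1 = π − 2β = 188.0481°
wrap2 = π + 2β = 171.9519°
tangent length = C·cosβ = 56.8595
L = r1·wrap1 + r2·wrap2 + 2·C·cosβ = 19·3.2821 + 15·3.0011 + 2·56.8595 = 221.0950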